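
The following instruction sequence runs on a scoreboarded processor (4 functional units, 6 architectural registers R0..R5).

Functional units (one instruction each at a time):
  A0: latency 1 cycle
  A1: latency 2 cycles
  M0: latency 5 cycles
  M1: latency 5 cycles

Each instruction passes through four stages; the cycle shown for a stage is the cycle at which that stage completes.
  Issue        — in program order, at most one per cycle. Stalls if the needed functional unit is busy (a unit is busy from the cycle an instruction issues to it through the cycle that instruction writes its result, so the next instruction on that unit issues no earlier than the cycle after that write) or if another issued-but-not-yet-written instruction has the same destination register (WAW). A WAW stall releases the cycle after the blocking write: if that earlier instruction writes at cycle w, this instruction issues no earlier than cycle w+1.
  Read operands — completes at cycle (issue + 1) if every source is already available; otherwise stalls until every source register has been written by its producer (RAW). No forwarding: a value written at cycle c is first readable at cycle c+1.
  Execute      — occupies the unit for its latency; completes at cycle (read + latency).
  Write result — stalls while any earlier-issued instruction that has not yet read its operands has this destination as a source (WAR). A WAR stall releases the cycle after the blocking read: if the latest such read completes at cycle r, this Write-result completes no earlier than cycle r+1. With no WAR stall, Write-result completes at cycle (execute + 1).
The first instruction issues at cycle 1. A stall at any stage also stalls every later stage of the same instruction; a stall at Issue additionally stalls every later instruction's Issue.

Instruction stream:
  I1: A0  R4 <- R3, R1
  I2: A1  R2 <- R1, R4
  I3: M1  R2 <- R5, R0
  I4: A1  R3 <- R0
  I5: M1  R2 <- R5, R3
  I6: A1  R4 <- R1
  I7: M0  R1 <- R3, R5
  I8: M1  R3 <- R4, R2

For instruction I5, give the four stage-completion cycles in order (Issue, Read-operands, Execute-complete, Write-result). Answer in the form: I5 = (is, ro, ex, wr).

I1: IS=1 RO=2 EX=3 WR=4
I2: IS=2 RO=5 EX=7 WR=8  [RAW R4: wait I1 write@4]
I3: IS=9 RO=10 EX=15 WR=16  [WAW R2: wait I2 write@8]
I4: IS=10 RO=11 EX=13 WR=14
I5: IS=17 RO=18 EX=23 WR=24  [struct: M1 busy until I3 writes@16]
I6: IS=18 RO=19 EX=21 WR=22
I7: IS=19 RO=20 EX=25 WR=26
I8: IS=25 RO=26 EX=31 WR=32  [struct: M1 busy until I5 writes@24]

I5 = (17, 18, 23, 24)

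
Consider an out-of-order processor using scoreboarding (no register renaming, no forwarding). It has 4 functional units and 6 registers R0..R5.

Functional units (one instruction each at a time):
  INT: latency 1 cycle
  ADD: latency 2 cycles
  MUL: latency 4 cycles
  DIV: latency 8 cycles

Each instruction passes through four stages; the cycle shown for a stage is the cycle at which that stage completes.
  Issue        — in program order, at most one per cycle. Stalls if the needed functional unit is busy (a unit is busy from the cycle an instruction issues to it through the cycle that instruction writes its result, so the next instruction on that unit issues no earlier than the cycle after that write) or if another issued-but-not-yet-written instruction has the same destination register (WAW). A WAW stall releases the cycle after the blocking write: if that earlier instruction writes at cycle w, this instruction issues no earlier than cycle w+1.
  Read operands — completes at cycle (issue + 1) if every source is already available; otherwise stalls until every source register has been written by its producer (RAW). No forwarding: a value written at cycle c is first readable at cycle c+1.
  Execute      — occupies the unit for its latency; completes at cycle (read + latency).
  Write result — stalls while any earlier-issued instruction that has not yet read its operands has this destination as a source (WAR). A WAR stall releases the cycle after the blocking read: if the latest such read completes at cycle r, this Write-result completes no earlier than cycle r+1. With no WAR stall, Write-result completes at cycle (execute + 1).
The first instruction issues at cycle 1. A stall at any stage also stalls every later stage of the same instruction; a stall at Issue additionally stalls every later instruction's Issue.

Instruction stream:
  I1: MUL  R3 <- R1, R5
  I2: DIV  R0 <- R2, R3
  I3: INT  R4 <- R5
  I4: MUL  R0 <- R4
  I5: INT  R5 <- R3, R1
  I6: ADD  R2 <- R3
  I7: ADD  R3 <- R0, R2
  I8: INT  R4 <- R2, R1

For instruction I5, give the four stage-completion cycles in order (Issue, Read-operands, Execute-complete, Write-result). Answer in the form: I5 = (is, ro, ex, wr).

t=1  I1 dispatched to MUL
t=2  I1 operands ready, I2 dispatched to DIV
t=3  I3 dispatched to INT
t=4  I3 operands ready
t=5  I3 complete
t=6  I1 complete, R4←I3
t=7  R3←I1
t=8  I2 operands ready
t=16  I2 complete
t=17  R0←I2
t=18  I4 dispatched to MUL
t=19  I4 operands ready, I5 dispatched to INT
t=20  I5 operands ready, I6 dispatched to ADD
t=21  I5 complete, I6 operands ready
t=22  R5←I5
t=23  I4 complete, I6 complete
t=24  R0←I4, R2←I6
t=25  I7 dispatched to ADD
t=26  I7 operands ready, I8 dispatched to INT
t=27  I8 operands ready
t=28  I7 complete, I8 complete
t=29  R3←I7, R4←I8

I5 = (19, 20, 21, 22)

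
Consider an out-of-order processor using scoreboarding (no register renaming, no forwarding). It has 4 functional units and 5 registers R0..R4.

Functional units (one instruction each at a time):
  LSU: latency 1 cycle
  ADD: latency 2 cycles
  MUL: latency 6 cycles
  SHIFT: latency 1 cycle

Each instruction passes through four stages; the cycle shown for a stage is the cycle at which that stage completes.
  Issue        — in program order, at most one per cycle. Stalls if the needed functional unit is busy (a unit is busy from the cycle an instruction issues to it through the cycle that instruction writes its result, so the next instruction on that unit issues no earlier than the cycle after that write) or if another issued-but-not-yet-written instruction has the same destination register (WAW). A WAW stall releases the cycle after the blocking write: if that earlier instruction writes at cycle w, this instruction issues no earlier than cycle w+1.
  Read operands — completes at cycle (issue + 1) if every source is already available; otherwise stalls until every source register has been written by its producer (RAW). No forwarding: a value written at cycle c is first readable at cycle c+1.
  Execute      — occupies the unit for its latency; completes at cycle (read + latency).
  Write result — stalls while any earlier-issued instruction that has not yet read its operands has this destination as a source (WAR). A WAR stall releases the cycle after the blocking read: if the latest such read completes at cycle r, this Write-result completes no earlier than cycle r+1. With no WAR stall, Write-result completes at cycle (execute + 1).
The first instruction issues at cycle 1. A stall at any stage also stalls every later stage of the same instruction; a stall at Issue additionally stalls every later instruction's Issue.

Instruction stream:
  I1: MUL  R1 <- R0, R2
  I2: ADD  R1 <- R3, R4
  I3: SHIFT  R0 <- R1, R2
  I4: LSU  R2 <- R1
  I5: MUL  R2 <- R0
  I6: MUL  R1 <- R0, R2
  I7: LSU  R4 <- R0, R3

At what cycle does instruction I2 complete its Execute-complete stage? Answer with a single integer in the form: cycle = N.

cycle = 13

[1] I1 dispatched to MUL
[2] I1 operands ready
[8] I1 complete
[9] R1←I1
[10] I2 dispatched to ADD
[11] I2 operands ready, I3 dispatched to SHIFT
[12] I4 dispatched to LSU
[13] I2 complete
[14] R1←I2
[15] I3 operands ready, I4 operands ready
[16] I3 complete, I4 complete
[17] R0←I3, R2←I4
[18] I5 dispatched to MUL
[19] I5 operands ready
[25] I5 complete
[26] R2←I5
[27] I6 dispatched to MUL
[28] I6 operands ready, I7 dispatched to LSU
[29] I7 operands ready
[30] I7 complete
[31] R4←I7
[34] I6 complete
[35] R1←I6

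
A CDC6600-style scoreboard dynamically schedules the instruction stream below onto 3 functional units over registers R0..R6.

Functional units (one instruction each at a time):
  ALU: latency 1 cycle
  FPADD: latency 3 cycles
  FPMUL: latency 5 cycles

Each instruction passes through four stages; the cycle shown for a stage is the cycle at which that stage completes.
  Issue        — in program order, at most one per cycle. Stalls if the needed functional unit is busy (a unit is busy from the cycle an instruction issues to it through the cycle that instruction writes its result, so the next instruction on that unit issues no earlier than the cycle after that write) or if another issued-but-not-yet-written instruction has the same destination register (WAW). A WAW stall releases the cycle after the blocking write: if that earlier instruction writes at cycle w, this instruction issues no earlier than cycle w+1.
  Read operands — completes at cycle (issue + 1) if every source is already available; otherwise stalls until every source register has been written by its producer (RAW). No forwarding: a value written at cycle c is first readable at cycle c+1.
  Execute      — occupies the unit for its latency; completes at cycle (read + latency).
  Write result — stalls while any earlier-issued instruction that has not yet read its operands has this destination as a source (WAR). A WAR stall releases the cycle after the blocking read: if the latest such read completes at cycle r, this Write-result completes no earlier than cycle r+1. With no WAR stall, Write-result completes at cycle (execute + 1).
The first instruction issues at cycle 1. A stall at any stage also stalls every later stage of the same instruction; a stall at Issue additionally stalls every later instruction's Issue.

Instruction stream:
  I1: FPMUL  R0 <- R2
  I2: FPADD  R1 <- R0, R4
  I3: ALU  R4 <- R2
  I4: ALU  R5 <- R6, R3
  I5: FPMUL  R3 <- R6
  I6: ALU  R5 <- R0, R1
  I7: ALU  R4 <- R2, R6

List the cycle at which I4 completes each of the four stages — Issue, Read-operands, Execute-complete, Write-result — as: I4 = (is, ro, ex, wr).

I4 = (11, 12, 13, 14)

[1] I1 issues→FPMUL
[2] I1 reads | I2 issues→FPADD
[3] I3 issues→ALU
[4] I3 reads
[5] I3 exec-done
[7] I1 exec-done
[8] I1 writes R0
[9] I2 reads
[10] I3 writes R4
[11] I4 issues→ALU
[12] I2 exec-done | I4 reads | I5 issues→FPMUL
[13] I2 writes R1 | I4 exec-done | I5 reads
[14] I4 writes R5
[15] I6 issues→ALU
[16] I6 reads
[17] I6 exec-done
[18] I5 exec-done | I6 writes R5
[19] I5 writes R3 | I7 issues→ALU
[20] I7 reads
[21] I7 exec-done
[22] I7 writes R4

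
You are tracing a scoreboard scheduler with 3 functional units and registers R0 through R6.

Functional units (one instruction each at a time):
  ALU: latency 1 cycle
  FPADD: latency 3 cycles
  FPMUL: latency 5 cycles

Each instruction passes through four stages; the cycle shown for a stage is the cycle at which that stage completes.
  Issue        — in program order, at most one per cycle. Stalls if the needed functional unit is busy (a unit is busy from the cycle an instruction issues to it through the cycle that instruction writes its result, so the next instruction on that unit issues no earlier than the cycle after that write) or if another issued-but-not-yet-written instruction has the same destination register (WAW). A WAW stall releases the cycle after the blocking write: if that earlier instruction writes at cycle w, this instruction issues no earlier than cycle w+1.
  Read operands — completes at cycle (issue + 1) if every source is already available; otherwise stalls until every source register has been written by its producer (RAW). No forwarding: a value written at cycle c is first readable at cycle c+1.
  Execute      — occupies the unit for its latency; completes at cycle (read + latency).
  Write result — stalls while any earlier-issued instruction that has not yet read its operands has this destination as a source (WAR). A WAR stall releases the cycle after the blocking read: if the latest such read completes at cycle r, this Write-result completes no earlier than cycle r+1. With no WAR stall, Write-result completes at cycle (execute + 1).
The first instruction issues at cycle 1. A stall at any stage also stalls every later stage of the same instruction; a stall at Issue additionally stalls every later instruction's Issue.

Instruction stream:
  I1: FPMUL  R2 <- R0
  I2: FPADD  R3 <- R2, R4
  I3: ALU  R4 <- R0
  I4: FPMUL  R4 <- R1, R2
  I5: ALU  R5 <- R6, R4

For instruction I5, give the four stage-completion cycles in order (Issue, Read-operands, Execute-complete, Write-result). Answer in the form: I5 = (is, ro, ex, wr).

t=1  I1 dispatched to FPMUL
t=2  I1 operands ready | I2 dispatched to FPADD
t=3  I3 dispatched to ALU
t=4  I3 operands ready
t=5  I3 complete
t=7  I1 complete
t=8  R2←I1
t=9  I2 operands ready
t=10  R4←I3
t=11  I4 dispatched to FPMUL
t=12  I2 complete | I4 operands ready | I5 dispatched to ALU
t=13  R3←I2
t=17  I4 complete
t=18  R4←I4
t=19  I5 operands ready
t=20  I5 complete
t=21  R5←I5

I5 = (12, 19, 20, 21)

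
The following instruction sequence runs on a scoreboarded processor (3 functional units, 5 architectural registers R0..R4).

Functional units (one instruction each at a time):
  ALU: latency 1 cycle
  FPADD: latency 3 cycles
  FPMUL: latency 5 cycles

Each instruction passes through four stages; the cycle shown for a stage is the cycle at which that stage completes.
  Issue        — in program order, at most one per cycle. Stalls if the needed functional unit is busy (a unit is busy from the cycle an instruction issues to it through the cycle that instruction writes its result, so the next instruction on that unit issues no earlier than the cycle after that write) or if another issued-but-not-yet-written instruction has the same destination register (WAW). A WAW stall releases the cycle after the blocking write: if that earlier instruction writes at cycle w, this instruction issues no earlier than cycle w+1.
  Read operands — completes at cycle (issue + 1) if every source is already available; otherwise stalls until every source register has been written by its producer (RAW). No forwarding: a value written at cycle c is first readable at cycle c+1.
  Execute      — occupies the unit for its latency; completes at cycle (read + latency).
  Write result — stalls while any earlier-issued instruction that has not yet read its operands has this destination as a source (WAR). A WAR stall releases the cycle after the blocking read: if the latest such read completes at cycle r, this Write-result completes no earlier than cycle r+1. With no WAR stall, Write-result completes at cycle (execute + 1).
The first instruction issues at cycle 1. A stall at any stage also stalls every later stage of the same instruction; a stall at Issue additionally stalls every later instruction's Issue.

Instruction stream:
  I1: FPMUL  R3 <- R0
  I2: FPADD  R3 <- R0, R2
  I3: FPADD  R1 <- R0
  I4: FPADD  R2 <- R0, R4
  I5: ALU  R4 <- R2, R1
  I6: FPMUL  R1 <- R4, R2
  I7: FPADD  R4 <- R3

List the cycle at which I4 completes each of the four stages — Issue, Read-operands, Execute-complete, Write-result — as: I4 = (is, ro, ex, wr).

I4 = (21, 22, 25, 26)

I1  is:1  ro:2  ex:7  wr:8
I2  is:9  ro:10  ex:13  wr:14  — WAW R3: wait I1 write@8
I3  is:15  ro:16  ex:19  wr:20  — struct: FPADD busy until I2 writes@14
I4  is:21  ro:22  ex:25  wr:26  — struct: FPADD busy until I3 writes@20
I5  is:22  ro:27  ex:28  wr:29  — RAW R2: wait I4 write@26
I6  is:23  ro:30  ex:35  wr:36  — RAW R4: wait I5 write@29
I7  is:30  ro:31  ex:34  wr:35  — WAW R4: wait I5 write@29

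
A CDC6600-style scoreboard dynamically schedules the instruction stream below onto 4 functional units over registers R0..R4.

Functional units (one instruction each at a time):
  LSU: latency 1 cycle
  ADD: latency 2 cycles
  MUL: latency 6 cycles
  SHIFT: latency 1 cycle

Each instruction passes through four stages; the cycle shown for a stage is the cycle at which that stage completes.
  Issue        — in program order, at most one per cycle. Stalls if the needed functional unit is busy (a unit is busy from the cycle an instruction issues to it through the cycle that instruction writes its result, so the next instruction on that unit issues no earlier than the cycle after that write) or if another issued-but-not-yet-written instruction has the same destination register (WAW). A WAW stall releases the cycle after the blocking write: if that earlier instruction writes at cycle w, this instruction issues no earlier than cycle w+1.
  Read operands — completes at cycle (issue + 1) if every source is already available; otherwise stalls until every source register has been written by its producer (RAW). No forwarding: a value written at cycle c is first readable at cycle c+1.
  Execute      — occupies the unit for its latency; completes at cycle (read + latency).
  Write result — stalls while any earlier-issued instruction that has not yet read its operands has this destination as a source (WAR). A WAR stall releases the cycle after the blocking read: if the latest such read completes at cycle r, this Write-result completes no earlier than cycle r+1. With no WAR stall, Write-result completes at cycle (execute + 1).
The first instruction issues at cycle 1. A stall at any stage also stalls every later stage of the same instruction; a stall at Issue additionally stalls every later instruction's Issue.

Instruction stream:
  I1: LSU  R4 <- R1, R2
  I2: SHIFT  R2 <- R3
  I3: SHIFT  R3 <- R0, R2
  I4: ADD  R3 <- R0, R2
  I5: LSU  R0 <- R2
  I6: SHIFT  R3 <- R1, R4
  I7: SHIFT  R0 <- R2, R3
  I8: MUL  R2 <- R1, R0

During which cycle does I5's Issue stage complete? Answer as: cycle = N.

c1: I1 issues→LSU
c2: I1 reads; I2 issues→SHIFT
c3: I1 exec-done; I2 reads
c4: I1 writes R4; I2 exec-done
c5: I2 writes R2
c6: I3 issues→SHIFT
c7: I3 reads
c8: I3 exec-done
c9: I3 writes R3
c10: I4 issues→ADD
c11: I4 reads; I5 issues→LSU
c12: I5 reads
c13: I4 exec-done; I5 exec-done
c14: I4 writes R3; I5 writes R0
c15: I6 issues→SHIFT
c16: I6 reads
c17: I6 exec-done
c18: I6 writes R3
c19: I7 issues→SHIFT
c20: I7 reads; I8 issues→MUL
c21: I7 exec-done
c22: I7 writes R0
c23: I8 reads
c29: I8 exec-done
c30: I8 writes R2

cycle = 11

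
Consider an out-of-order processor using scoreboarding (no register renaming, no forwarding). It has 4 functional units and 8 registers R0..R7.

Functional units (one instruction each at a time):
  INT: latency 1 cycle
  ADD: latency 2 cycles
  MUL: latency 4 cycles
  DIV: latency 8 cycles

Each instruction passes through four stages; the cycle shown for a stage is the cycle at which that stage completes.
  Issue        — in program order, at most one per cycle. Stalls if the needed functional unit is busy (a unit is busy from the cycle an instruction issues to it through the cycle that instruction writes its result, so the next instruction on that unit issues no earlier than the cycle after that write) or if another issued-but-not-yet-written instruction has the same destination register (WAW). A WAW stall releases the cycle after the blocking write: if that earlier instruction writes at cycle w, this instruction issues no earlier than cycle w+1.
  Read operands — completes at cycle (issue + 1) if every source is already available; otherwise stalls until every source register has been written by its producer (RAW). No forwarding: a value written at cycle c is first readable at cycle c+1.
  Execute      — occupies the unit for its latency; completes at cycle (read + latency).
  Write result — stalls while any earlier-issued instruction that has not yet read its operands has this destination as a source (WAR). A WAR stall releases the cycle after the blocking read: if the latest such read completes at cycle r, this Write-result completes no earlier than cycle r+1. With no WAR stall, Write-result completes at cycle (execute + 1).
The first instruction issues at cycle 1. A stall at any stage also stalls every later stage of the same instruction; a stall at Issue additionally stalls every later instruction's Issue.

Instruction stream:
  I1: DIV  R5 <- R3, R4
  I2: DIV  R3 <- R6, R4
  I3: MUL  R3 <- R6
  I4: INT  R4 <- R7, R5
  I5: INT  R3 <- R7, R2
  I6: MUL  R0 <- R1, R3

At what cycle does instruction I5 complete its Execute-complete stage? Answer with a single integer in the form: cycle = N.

cycle 1: I1 dispatched to DIV
cycle 2: I1 operands ready
cycle 10: I1 complete
cycle 11: R5←I1
cycle 12: I2 dispatched to DIV
cycle 13: I2 operands ready
cycle 21: I2 complete
cycle 22: R3←I2
cycle 23: I3 dispatched to MUL
cycle 24: I3 operands ready · I4 dispatched to INT
cycle 25: I4 operands ready
cycle 26: I4 complete
cycle 27: R4←I4
cycle 28: I3 complete
cycle 29: R3←I3
cycle 30: I5 dispatched to INT
cycle 31: I5 operands ready · I6 dispatched to MUL
cycle 32: I5 complete
cycle 33: R3←I5
cycle 34: I6 operands ready
cycle 38: I6 complete
cycle 39: R0←I6

cycle = 32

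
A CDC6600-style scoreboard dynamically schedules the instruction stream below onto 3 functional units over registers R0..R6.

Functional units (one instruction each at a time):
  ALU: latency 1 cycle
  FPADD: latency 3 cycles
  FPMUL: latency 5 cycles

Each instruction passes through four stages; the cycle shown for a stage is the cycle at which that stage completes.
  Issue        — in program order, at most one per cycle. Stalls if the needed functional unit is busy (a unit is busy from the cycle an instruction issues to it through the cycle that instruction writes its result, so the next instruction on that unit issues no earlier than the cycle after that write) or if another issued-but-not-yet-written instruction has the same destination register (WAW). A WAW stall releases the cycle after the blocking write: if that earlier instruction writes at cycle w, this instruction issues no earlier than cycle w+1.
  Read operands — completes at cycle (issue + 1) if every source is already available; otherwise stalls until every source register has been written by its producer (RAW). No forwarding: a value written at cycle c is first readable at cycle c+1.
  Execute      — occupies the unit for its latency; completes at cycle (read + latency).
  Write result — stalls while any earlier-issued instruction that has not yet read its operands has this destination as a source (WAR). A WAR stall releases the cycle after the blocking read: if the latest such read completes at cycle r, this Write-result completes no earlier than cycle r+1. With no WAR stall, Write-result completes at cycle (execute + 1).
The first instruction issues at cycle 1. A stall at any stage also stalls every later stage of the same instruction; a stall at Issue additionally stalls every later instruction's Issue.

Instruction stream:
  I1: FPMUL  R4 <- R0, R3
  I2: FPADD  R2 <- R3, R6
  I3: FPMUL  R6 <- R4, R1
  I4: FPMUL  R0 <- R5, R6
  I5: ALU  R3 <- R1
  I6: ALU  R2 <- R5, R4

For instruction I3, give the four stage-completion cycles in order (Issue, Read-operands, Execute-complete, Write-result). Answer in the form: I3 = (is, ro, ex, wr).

I3 = (9, 10, 15, 16)

I1 -> (1, 2, 7, 8)
I2 -> (2, 3, 6, 7)
I3 -> (9, 10, 15, 16)  // struct: FPMUL busy until I1 writes@8
I4 -> (17, 18, 23, 24)  // struct: FPMUL busy until I3 writes@16
I5 -> (18, 19, 20, 21)
I6 -> (22, 23, 24, 25)  // struct: ALU busy until I5 writes@21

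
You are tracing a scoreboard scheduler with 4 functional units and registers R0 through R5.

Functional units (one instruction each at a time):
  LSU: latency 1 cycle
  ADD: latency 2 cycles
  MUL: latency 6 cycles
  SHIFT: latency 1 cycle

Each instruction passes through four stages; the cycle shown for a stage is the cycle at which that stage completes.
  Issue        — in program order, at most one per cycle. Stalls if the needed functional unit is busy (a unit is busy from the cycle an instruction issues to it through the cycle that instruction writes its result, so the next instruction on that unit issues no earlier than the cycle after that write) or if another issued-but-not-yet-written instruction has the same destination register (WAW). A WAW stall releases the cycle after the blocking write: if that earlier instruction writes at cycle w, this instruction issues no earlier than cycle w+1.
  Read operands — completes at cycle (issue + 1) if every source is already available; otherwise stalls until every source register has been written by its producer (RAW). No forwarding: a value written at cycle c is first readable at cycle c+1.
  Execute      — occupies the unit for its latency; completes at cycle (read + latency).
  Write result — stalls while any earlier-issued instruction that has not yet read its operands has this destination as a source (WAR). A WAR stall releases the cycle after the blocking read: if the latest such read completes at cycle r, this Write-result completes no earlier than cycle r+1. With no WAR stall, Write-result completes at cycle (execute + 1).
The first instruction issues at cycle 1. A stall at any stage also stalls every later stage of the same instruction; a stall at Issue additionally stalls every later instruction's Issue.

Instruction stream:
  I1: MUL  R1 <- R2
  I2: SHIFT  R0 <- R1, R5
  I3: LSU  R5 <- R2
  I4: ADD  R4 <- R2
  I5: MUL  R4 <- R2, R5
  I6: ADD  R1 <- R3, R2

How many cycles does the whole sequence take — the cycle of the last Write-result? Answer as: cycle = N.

cycle = 19

1) issue 1, read 2, done 8, write 9
2) issue 2, read 10, done 11, write 12  <RAW R1: wait I1 write@9>
3) issue 3, read 4, done 5, write 11  <WAR R5: wait I2 read@10>
4) issue 4, read 5, done 7, write 8
5) issue 10, read 12, done 18, write 19  <struct: MUL busy until I1 writes@9 / RAW R5: wait I3 write@11>
6) issue 11, read 12, done 14, write 15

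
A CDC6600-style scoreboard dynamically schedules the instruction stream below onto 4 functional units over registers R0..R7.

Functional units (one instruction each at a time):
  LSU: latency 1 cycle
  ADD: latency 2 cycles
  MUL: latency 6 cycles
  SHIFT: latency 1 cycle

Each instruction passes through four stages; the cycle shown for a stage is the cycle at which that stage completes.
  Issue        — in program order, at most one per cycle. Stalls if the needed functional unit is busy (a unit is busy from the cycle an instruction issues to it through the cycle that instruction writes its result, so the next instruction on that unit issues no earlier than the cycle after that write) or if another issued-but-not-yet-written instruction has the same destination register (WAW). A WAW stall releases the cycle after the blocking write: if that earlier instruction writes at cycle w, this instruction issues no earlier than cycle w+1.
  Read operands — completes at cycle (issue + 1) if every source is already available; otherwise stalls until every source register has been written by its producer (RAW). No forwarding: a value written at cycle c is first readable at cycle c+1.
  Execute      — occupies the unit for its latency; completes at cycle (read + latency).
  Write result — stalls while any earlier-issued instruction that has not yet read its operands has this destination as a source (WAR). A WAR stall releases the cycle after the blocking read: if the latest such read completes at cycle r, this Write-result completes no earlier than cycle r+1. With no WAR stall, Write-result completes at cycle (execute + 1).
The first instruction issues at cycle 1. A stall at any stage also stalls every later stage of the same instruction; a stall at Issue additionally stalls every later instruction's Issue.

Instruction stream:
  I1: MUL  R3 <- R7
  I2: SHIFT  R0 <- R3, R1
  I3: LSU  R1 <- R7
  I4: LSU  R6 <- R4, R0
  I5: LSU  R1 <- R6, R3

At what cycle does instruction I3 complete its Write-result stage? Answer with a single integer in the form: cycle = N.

cycle = 11

t=1  I1→MUL
t=2  I1 RO; I2→SHIFT
t=3  I3→LSU
t=4  I3 RO
t=5  I3 EX
t=8  I1 EX
t=9  I1 WR R3
t=10  I2 RO
t=11  I2 EX; I3 WR R1
t=12  I2 WR R0; I4→LSU
t=13  I4 RO
t=14  I4 EX
t=15  I4 WR R6
t=16  I5→LSU
t=17  I5 RO
t=18  I5 EX
t=19  I5 WR R1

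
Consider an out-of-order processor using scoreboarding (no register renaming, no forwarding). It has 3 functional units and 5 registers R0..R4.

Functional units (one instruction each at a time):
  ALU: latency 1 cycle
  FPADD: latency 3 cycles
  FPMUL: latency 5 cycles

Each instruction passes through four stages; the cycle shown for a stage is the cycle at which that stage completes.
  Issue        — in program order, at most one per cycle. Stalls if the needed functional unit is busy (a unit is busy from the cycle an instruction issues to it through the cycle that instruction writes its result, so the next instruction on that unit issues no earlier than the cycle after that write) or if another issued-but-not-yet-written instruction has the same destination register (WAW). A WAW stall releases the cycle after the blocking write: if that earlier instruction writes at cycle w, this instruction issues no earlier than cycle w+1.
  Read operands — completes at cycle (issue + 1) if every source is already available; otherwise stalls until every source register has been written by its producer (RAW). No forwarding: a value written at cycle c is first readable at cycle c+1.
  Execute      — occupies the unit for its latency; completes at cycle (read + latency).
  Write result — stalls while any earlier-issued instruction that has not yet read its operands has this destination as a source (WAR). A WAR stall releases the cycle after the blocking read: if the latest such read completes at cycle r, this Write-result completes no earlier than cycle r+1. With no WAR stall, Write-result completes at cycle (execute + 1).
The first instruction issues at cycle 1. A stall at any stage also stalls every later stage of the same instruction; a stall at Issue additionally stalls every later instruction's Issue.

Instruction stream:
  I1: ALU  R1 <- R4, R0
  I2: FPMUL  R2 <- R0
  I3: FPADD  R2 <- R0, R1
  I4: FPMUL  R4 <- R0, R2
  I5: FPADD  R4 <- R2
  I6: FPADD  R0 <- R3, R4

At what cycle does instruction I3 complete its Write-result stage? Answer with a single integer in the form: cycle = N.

cycle = 15

c1: I1→ALU
c2: I1 RO · I2→FPMUL
c3: I1 EX · I2 RO
c4: I1 WR R1
c8: I2 EX
c9: I2 WR R2
c10: I3→FPADD
c11: I3 RO · I4→FPMUL
c14: I3 EX
c15: I3 WR R2
c16: I4 RO
c21: I4 EX
c22: I4 WR R4
c23: I5→FPADD
c24: I5 RO
c27: I5 EX
c28: I5 WR R4
c29: I6→FPADD
c30: I6 RO
c33: I6 EX
c34: I6 WR R0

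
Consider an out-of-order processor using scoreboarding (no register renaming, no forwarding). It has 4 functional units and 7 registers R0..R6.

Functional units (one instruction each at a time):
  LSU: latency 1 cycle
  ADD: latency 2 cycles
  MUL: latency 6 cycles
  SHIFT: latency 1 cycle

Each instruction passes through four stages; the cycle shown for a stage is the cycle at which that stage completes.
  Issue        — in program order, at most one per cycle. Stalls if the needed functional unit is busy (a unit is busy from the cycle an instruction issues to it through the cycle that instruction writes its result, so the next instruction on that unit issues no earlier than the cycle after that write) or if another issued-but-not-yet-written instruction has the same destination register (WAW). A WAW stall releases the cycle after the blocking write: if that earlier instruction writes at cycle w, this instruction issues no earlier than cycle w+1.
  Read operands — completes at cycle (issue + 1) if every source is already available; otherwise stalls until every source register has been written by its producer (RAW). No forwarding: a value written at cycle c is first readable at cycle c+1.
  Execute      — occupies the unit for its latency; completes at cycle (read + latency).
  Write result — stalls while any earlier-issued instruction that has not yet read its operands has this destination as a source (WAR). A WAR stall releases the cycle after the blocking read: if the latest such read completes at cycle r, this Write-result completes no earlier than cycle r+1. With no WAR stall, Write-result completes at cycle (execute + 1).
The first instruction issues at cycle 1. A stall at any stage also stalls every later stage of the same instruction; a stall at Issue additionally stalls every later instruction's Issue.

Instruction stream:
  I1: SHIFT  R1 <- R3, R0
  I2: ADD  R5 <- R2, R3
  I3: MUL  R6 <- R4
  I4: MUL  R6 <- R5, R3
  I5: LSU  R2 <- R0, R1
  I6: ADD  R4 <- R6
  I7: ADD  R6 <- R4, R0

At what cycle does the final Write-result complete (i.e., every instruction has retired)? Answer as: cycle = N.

cycle = 29

1) issue 1, read 2, done 3, write 4
2) issue 2, read 3, done 5, write 6
3) issue 3, read 4, done 10, write 11
4) issue 12, read 13, done 19, write 20  <struct: MUL busy until I3 writes@11>
5) issue 13, read 14, done 15, write 16
6) issue 14, read 21, done 23, write 24  <RAW R6: wait I4 write@20>
7) issue 25, read 26, done 28, write 29  <struct: ADD busy until I6 writes@24>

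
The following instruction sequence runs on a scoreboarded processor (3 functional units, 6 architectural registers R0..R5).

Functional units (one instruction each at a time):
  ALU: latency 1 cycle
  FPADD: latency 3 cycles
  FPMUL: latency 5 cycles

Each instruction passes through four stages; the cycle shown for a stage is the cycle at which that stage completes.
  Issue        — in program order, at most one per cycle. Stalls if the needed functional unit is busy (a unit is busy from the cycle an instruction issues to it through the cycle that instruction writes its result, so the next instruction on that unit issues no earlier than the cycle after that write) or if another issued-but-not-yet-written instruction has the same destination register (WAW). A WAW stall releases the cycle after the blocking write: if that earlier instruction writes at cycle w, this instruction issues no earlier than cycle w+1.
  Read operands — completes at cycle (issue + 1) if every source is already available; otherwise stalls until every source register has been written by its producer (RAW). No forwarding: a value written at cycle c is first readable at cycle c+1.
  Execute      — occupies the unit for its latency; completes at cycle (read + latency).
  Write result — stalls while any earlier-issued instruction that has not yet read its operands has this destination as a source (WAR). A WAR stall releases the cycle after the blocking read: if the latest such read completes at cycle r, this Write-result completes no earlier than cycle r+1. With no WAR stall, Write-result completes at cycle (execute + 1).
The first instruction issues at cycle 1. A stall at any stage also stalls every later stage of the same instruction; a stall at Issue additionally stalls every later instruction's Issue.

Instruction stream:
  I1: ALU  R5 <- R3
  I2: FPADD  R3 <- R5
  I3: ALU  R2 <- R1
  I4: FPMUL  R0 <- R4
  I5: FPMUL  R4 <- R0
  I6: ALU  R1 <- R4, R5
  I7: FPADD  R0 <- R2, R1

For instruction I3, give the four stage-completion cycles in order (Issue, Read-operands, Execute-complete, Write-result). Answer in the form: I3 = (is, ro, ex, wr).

cycle 1: I1 dispatched to ALU
cycle 2: I1 operands ready | I2 dispatched to FPADD
cycle 3: I1 complete
cycle 4: R5←I1
cycle 5: I2 operands ready | I3 dispatched to ALU
cycle 6: I3 operands ready | I4 dispatched to FPMUL
cycle 7: I3 complete | I4 operands ready
cycle 8: I2 complete | R2←I3
cycle 9: R3←I2
cycle 12: I4 complete
cycle 13: R0←I4
cycle 14: I5 dispatched to FPMUL
cycle 15: I5 operands ready | I6 dispatched to ALU
cycle 16: I7 dispatched to FPADD
cycle 20: I5 complete
cycle 21: R4←I5
cycle 22: I6 operands ready
cycle 23: I6 complete
cycle 24: R1←I6
cycle 25: I7 operands ready
cycle 28: I7 complete
cycle 29: R0←I7

I3 = (5, 6, 7, 8)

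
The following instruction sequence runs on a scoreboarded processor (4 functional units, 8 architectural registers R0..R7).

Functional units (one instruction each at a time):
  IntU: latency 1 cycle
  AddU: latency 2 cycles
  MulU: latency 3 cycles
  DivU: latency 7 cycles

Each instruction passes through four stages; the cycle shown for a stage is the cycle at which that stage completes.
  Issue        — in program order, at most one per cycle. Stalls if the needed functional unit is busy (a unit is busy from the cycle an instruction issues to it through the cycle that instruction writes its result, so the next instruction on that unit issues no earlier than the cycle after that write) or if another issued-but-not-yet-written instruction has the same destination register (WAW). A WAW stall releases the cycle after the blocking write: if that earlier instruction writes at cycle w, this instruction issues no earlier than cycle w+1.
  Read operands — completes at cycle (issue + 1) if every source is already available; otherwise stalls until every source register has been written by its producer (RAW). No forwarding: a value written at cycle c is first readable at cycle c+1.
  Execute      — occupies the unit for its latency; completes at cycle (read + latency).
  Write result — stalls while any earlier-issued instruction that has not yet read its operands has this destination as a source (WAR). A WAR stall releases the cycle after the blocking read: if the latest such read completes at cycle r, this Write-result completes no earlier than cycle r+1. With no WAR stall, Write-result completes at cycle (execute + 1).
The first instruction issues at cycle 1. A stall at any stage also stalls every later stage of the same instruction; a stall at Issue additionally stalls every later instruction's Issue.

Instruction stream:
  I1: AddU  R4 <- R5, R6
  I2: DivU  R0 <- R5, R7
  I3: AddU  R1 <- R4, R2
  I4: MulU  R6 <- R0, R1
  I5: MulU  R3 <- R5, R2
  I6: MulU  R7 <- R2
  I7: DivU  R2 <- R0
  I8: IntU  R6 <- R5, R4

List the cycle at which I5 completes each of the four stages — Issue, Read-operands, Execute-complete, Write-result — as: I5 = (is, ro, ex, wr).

I1: IS=1 RO=2 EX=4 WR=5
I2: IS=2 RO=3 EX=10 WR=11
I3: IS=6 RO=7 EX=9 WR=10  [struct: AddU busy until I1 writes@5]
I4: IS=7 RO=12 EX=15 WR=16  [RAW R0: wait I2 write@11]
I5: IS=17 RO=18 EX=21 WR=22  [struct: MulU busy until I4 writes@16]
I6: IS=23 RO=24 EX=27 WR=28  [struct: MulU busy until I5 writes@22]
I7: IS=24 RO=25 EX=32 WR=33
I8: IS=25 RO=26 EX=27 WR=28

I5 = (17, 18, 21, 22)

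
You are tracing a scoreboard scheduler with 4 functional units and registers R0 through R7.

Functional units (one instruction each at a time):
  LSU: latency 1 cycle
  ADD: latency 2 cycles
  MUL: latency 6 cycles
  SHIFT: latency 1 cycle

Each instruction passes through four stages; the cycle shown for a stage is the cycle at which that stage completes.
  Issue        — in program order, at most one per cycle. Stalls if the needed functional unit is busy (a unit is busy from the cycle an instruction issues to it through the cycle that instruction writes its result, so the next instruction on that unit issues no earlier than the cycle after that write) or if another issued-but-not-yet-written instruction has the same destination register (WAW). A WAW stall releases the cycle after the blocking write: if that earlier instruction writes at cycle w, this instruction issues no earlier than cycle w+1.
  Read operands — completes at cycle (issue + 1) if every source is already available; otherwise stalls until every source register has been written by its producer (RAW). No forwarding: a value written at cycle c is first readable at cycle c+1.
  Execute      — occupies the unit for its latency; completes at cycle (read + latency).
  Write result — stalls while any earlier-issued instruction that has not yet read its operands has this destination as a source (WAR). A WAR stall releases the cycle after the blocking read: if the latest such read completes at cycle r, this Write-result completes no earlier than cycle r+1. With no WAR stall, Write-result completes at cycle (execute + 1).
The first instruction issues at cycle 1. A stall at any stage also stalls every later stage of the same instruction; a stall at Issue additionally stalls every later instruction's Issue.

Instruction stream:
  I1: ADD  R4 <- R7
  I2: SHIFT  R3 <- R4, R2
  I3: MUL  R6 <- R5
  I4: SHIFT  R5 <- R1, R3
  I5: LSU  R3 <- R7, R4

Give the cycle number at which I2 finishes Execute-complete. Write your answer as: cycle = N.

[1] I1 issues→ADD
[2] I1 reads, I2 issues→SHIFT
[3] I3 issues→MUL
[4] I1 exec-done, I3 reads
[5] I1 writes R4
[6] I2 reads
[7] I2 exec-done
[8] I2 writes R3
[9] I4 issues→SHIFT
[10] I3 exec-done, I4 reads, I5 issues→LSU
[11] I3 writes R6, I4 exec-done, I5 reads
[12] I4 writes R5, I5 exec-done
[13] I5 writes R3

cycle = 7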